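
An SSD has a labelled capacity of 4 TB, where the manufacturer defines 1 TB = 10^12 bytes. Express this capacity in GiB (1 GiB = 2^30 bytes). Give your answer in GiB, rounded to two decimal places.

3,725.29 GiB

4 TB × 1,000,000,000,000 bytes/TB = 4,000,000,000,000 bytes
1 GiB = 1,073,741,824 bytes
4,000,000,000,000 / 1,073,741,824 = 3,725.29 GiB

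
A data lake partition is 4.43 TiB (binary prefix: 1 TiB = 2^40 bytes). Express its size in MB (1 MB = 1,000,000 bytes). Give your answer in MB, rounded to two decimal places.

4,870,836.51 MB

4.43 TiB × 1,099,511,627,776 bytes/TiB = 4,870,836,511,047.68 bytes
1 MB = 1,000,000 bytes
4,870,836,511,047.68 / 1,000,000 = 4,870,836.51 MB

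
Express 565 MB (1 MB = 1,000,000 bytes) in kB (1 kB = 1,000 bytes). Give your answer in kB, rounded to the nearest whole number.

565 MB = 565 × 10^6 bytes = 565,000,000 bytes
1 kB = 10^3 bytes = 1,000 bytes
565,000,000 / 1,000 = 565,000 kB

565,000 kB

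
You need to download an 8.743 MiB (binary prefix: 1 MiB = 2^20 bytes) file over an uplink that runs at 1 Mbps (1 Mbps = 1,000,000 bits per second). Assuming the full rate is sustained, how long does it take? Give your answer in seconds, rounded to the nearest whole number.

8.743 MiB = 9,167,699.968 bytes = 73,341,599.744 bits
1 Mbps = 1,000,000 bits/s
time = 73,341,599.744 / 1,000,000 = 73 s

73 seconds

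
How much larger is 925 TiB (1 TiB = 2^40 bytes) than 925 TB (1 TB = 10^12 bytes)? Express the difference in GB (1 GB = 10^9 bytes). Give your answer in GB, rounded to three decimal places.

92,048.256 GB

925 TiB = 925 × 1,099,511,627,776 = 1,017,048,255,692,800 bytes
925 TB = 925 × 1,000,000,000,000 = 925,000,000,000,000 bytes
difference = 92,048,255,692,800 bytes
92,048,255,692,800 / 1,000,000,000 = 92,048.256 GB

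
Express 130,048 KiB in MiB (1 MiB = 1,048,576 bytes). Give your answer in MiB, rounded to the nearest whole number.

130,048 KiB = 130,048 × 2^10 bytes = 133,169,152 bytes
1 MiB = 1,048,576 bytes
133,169,152 / 1,048,576 = 127 MiB

127 MiB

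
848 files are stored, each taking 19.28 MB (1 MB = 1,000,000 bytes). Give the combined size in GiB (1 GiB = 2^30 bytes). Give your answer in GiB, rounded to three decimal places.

Total = 848 × 19.28 MB = 16349.44 MB
= 16349.44 × 1,000,000 bytes = 16,349,440,000 bytes
1 GiB = 1,073,741,824 bytes
16,349,440,000 / 1,073,741,824 = 15.227 GiB

15.227 GiB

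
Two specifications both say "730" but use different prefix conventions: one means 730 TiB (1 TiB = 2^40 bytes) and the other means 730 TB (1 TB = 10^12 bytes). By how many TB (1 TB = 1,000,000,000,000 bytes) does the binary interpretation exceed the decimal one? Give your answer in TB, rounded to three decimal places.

72.643 TB

730 TiB = 730 × 1,099,511,627,776 = 802,643,488,276,480 bytes
730 TB = 730 × 1,000,000,000,000 = 730,000,000,000,000 bytes
difference = 72,643,488,276,480 bytes
72,643,488,276,480 / 1,000,000,000,000 = 72.643 TB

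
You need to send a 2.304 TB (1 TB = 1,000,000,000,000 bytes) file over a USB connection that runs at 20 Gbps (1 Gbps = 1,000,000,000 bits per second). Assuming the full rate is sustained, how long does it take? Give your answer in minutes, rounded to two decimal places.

2.304 TB = 2,304,000,000,000 bytes = 18,432,000,000,000 bits
20 Gbps = 20,000,000,000 bits/s
time = 18,432,000,000,000 / 20,000,000,000 = 921.600 s
921.600 s / 60 = 15.36 minutes

15.36 minutes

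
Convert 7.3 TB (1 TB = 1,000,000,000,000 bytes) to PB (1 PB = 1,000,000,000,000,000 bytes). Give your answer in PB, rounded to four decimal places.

0.0073 PB

7.3 TB = 7.3 × 10^12 bytes = 7,300,000,000,000 bytes
1 PB = 10^15 bytes = 1,000,000,000,000,000 bytes
7,300,000,000,000 / 1,000,000,000,000,000 = 0.0073 PB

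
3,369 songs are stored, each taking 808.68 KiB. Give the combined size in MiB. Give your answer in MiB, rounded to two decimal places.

Total = 3,369 × 808.68 KiB = 2724442.92 KiB
= 2724442.92 × 1,024 bytes = 2,789,829,550.08 bytes
1 MiB = 1,048,576 bytes
2,789,829,550.08 / 1,048,576 = 2,660.59 MiB

2,660.59 MiB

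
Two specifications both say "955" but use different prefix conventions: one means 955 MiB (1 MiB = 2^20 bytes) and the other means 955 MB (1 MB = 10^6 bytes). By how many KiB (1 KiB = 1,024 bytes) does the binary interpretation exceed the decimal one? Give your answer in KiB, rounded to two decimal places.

955 MiB = 955 × 1,048,576 = 1,001,390,080 bytes
955 MB = 955 × 1,000,000 = 955,000,000 bytes
difference = 46,390,080 bytes
46,390,080 / 1,024 = 45,302.81 KiB

45,302.81 KiB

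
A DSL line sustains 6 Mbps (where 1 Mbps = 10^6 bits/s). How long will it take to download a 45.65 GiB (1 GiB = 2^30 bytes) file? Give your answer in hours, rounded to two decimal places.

18.15 hours

45.65 GiB = 49,016,314,265.6 bytes = 392,130,514,124.8 bits
6 Mbps = 6,000,000 bits/s
time = 392,130,514,124.8 / 6,000,000 = 65,355.0857 s
65,355.0857 s / 3600 = 18.15 hours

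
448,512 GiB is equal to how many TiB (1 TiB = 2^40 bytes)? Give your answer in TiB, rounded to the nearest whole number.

448,512 GiB = 448,512 × 2^30 bytes = 481,586,092,965,888 bytes
1 TiB = 1,099,511,627,776 bytes
481,586,092,965,888 / 1,099,511,627,776 = 438 TiB

438 TiB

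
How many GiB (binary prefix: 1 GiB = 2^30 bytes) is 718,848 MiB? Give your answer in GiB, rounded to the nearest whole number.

702 GiB

718,848 MiB = 718,848 × 2^20 bytes = 753,766,760,448 bytes
1 GiB = 1,073,741,824 bytes
753,766,760,448 / 1,073,741,824 = 702 GiB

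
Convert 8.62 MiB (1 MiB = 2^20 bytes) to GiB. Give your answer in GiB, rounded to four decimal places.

0.0084 GiB

8.62 MiB = 8.62 × 2^20 bytes = 9,038,725.12 bytes
1 GiB = 2^30 bytes = 1,073,741,824 bytes
9,038,725.12 / 1,073,741,824 = 0.0084 GiB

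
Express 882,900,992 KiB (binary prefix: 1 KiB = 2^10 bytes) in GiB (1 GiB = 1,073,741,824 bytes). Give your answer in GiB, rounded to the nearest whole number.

882,900,992 KiB = 882,900,992 × 2^10 bytes = 904,090,615,808 bytes
1 GiB = 2^30 bytes = 1,073,741,824 bytes
904,090,615,808 / 1,073,741,824 = 842 GiB

842 GiB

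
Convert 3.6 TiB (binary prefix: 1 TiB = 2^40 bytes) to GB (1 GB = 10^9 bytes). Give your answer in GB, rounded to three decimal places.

3.6 TiB = 3.6 × 2^40 bytes = 3,958,241,859,993.6 bytes
1 GB = 10^9 bytes = 1,000,000,000 bytes
3,958,241,859,993.6 / 1,000,000,000 = 3,958.242 GB

3,958.242 GB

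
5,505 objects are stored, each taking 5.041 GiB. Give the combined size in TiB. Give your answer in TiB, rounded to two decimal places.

Total = 5,505 × 5.041 GiB = 27750.705 GiB
= 27750.705 × 1,073,741,824 bytes = 29,797,092,603,985.92 bytes
1 TiB = 1,099,511,627,776 bytes
29,797,092,603,985.92 / 1,099,511,627,776 = 27.10 TiB

27.10 TiB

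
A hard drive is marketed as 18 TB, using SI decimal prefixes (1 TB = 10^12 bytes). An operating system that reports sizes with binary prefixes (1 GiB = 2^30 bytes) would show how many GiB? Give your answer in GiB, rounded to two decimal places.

18 TB = 18 × 10^12 bytes = 18,000,000,000,000 bytes
1 GiB = 1,073,741,824 bytes
18,000,000,000,000 / 1,073,741,824 = 16,763.81 GiB

16,763.81 GiB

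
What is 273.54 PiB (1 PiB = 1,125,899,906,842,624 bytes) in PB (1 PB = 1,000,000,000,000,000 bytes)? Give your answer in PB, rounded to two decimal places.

273.54 PiB = 273.54 × 2^50 bytes = 307,978,660,517,731,368.96 bytes
1 PB = 1,000,000,000,000,000 bytes
307,978,660,517,731,368.96 / 1,000,000,000,000,000 = 307.98 PB

307.98 PB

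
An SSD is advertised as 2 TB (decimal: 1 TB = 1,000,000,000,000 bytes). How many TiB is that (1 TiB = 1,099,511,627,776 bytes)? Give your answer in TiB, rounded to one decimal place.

1.8 TiB

2 TB × 1,000,000,000,000 bytes/TB = 2,000,000,000,000 bytes
1 TiB = 2^40 bytes = 1,099,511,627,776 bytes
2,000,000,000,000 / 1,099,511,627,776 = 1.8 TiB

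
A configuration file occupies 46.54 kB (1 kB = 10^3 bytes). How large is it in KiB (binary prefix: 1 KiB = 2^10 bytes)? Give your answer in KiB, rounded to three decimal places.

45.449 KiB

46.54 kB = 46.54 × 10^3 bytes = 46,540 bytes
1 KiB = 1,024 bytes
46,540 / 1,024 = 45.449 KiB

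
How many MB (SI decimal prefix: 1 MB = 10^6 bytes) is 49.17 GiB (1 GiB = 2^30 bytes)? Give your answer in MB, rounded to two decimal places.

49.17 GiB = 49.17 × 2^30 bytes = 52,795,885,486.08 bytes
1 MB = 10^6 bytes = 1,000,000 bytes
52,795,885,486.08 / 1,000,000 = 52,795.89 MB

52,795.89 MB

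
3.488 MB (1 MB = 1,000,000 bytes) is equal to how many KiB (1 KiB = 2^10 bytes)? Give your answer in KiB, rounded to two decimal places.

3,406.25 KiB

3.488 MB = 3.488 × 10^6 bytes = 3,488,000 bytes
1 KiB = 1,024 bytes
3,488,000 / 1,024 = 3,406.25 KiB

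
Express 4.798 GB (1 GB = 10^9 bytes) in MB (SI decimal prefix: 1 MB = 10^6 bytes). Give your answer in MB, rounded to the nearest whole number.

4,798 MB

4.798 GB × 1,000,000,000 bytes/GB = 4,798,000,000 bytes
1 MB = 10^6 bytes = 1,000,000 bytes
4,798,000,000 / 1,000,000 = 4,798 MB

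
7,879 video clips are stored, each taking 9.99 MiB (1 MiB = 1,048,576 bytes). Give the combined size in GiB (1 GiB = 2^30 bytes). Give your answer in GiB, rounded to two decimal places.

76.87 GiB

Total = 7,879 × 9.99 MiB = 78711.21 MiB
= 78711.21 × 1,048,576 bytes = 82,534,685,736.96 bytes
1 GiB = 1,073,741,824 bytes
82,534,685,736.96 / 1,073,741,824 = 76.87 GiB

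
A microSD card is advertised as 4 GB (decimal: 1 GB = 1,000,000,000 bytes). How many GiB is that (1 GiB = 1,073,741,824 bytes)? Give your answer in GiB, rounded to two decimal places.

4 GB = 4 × 10^9 bytes = 4,000,000,000 bytes
1 GiB = 1,073,741,824 bytes
4,000,000,000 / 1,073,741,824 = 3.73 GiB

3.73 GiB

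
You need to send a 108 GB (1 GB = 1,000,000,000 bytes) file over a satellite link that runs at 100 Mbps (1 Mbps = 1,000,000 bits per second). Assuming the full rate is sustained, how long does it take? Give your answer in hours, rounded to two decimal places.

108 GB = 108,000,000,000 bytes = 864,000,000,000 bits
100 Mbps = 100,000,000 bits/s
time = 864,000,000,000 / 100,000,000 = 8,640.0000 s
8,640.0000 s / 3600 = 2.40 hours

2.40 hours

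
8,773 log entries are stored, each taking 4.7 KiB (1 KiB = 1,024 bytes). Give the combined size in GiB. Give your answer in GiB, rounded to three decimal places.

0.039 GiB

Total = 8,773 × 4.7 KiB = 41233.1 KiB
= 41233.1 × 1,024 bytes = 42,222,694.4 bytes
1 GiB = 1,073,741,824 bytes
42,222,694.4 / 1,073,741,824 = 0.039 GiB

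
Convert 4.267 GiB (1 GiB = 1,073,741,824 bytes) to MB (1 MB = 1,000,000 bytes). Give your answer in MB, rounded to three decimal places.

4.267 GiB × 1,073,741,824 bytes/GiB = 4,581,656,363.008 bytes
1 MB = 1,000,000 bytes
4,581,656,363.008 / 1,000,000 = 4,581.656 MB

4,581.656 MB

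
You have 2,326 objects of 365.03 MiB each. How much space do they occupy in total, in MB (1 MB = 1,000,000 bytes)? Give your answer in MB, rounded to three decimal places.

890,303.708 MB

Total = 2,326 × 365.03 MiB = 849059.78 MiB
= 849059.78 × 1,048,576 bytes = 890,303,707,873.28 bytes
1 MB = 1,000,000 bytes
890,303,707,873.28 / 1,000,000 = 890,303.708 MB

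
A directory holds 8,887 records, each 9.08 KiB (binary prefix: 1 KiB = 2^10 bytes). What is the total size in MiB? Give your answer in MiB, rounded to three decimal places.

78.803 MiB

Total = 8,887 × 9.08 KiB = 80693.96 KiB
= 80693.96 × 1,024 bytes = 82,630,615.04 bytes
1 MiB = 1,048,576 bytes
82,630,615.04 / 1,048,576 = 78.803 MiB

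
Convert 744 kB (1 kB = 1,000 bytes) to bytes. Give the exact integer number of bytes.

744 × 1,000 = 744,000 bytes

744,000 bytes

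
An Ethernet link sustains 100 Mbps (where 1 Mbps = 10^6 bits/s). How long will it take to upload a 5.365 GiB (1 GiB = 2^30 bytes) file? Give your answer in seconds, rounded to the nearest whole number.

461 seconds

5.365 GiB = 5,760,624,885.76 bytes = 46,084,999,086.08 bits
100 Mbps = 100,000,000 bits/s
time = 46,084,999,086.08 / 100,000,000 = 461 s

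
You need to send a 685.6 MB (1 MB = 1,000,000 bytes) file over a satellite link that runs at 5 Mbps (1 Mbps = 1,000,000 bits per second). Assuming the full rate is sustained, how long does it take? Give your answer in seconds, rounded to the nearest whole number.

1,097 seconds

685.6 MB = 685,600,000 bytes = 5,484,800,000 bits
5 Mbps = 5,000,000 bits/s
time = 5,484,800,000 / 5,000,000 = 1,097 s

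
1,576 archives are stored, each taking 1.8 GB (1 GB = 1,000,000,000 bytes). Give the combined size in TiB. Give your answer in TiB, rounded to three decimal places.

Total = 1,576 × 1.8 GB = 2836.8 GB
= 2836.8 × 1,000,000,000 bytes = 2,836,800,000,000 bytes
1 TiB = 1,099,511,627,776 bytes
2,836,800,000,000 / 1,099,511,627,776 = 2.580 TiB

2.580 TiB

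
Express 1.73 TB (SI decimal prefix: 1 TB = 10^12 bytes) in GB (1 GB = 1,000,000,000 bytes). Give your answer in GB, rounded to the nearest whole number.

1,730 GB

1.73 TB = 1.73 × 10^12 bytes = 1,730,000,000,000 bytes
1 GB = 1,000,000,000 bytes
1,730,000,000,000 / 1,000,000,000 = 1,730 GB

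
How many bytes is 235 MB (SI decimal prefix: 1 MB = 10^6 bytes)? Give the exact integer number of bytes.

235,000,000 bytes

235 × 1,000,000 = 235,000,000 bytes  (1 MB = 10^6 bytes)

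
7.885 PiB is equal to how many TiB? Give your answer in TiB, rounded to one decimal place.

7.885 PiB × 1,125,899,906,842,624 bytes/PiB = 8,877,720,765,454,090.24 bytes
1 TiB = 1,099,511,627,776 bytes
8,877,720,765,454,090.24 / 1,099,511,627,776 = 8,074.2 TiB

8,074.2 TiB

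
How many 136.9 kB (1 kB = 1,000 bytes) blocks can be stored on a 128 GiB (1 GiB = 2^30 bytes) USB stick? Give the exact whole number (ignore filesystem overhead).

Capacity: 128 GiB = 137,438,953,472 bytes
Per item: 136.9 kB = 136,900 bytes
⌊137,438,953,472 / 136,900⌋ = 1,003,936

1,003,936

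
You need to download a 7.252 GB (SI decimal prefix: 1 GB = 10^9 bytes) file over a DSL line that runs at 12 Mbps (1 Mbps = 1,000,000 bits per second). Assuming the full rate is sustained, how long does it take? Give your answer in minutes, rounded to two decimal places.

80.58 minutes

7.252 GB = 7,252,000,000 bytes = 58,016,000,000 bits
12 Mbps = 12,000,000 bits/s
time = 58,016,000,000 / 12,000,000 = 4,834.667 s
4,834.667 s / 60 = 80.58 minutes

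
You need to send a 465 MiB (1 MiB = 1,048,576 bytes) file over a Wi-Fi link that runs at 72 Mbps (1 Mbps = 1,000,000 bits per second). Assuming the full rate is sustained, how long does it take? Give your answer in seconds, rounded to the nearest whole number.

54 seconds

465 MiB = 487,587,840 bytes = 3,900,702,720 bits
72 Mbps = 72,000,000 bits/s
time = 3,900,702,720 / 72,000,000 = 54 s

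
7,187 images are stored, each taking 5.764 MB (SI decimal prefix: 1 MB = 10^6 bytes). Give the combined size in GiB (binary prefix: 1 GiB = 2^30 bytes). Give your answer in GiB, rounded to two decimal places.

38.58 GiB

Total = 7,187 × 5.764 MB = 41425.868 MB
= 41425.868 × 1,000,000 bytes = 41,425,868,000 bytes
1 GiB = 1,073,741,824 bytes
41,425,868,000 / 1,073,741,824 = 38.58 GiB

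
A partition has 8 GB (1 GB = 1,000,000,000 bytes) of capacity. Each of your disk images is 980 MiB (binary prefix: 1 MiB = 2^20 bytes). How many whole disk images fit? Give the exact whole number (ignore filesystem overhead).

7

Capacity: 8 GB = 8,000,000,000 bytes
Per item: 980 MiB = 1,027,604,480 bytes
⌊8,000,000,000 / 1,027,604,480⌋ = 7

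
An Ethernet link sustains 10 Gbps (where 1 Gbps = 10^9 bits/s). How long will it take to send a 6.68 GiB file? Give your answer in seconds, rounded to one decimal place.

5.7 seconds

6.68 GiB = 7,172,595,384.32 bytes = 57,380,763,074.56 bits
10 Gbps = 10,000,000,000 bits/s
time = 57,380,763,074.56 / 10,000,000,000 = 5.7 s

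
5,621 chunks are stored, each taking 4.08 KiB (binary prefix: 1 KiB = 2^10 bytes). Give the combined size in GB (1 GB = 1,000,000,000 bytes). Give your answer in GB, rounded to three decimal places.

Total = 5,621 × 4.08 KiB = 22933.68 KiB
= 22933.68 × 1,024 bytes = 23,484,088.32 bytes
1 GB = 1,000,000,000 bytes
23,484,088.32 / 1,000,000,000 = 0.023 GB

0.023 GB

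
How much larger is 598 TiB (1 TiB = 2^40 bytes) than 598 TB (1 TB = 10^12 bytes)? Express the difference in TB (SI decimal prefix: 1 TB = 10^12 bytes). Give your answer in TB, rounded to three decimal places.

59.508 TB

598 TiB = 598 × 1,099,511,627,776 = 657,507,953,410,048 bytes
598 TB = 598 × 1,000,000,000,000 = 598,000,000,000,000 bytes
difference = 59,507,953,410,048 bytes
59,507,953,410,048 / 1,000,000,000,000 = 59.508 TB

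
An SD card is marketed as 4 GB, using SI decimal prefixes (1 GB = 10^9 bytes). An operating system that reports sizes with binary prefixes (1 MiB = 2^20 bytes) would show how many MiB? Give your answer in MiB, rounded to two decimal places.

4 GB = 4 × 10^9 bytes = 4,000,000,000 bytes
1 MiB = 1,048,576 bytes
4,000,000,000 / 1,048,576 = 3,814.70 MiB

3,814.70 MiB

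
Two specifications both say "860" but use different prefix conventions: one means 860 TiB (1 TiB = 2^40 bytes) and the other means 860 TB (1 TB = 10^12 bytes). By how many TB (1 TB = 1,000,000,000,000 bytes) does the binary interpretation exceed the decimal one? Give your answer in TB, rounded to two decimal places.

860 TiB = 860 × 1,099,511,627,776 = 945,579,999,887,360 bytes
860 TB = 860 × 1,000,000,000,000 = 860,000,000,000,000 bytes
difference = 85,579,999,887,360 bytes
85,579,999,887,360 / 1,000,000,000,000 = 85.58 TB

85.58 TB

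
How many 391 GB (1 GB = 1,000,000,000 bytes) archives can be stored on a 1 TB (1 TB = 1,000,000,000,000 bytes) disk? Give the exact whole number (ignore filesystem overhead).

2

Capacity: 1 TB = 1,000,000,000,000 bytes
Per item: 391 GB = 391,000,000,000 bytes
⌊1,000,000,000,000 / 391,000,000,000⌋ = 2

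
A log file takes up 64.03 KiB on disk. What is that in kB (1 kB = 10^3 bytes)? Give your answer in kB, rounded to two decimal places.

65.57 kB

64.03 KiB × 1,024 bytes/KiB = 65,566.72 bytes
1 kB = 10^3 bytes = 1,000 bytes
65,566.72 / 1,000 = 65.57 kB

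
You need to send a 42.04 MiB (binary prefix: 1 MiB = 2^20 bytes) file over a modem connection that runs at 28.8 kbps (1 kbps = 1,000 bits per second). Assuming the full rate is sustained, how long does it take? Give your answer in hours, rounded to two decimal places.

3.40 hours

42.04 MiB = 44,082,135.04 bytes = 352,657,080.32 bits
28.8 kbps = 28,800 bits/s
time = 352,657,080.32 / 28,800 = 12,245.0375 s
12,245.0375 s / 3600 = 3.40 hours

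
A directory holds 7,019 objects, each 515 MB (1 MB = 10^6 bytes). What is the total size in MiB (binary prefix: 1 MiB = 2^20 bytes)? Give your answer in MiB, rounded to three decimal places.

Total = 7,019 × 515 MB = 3,614,785 MB
= 3,614,785 × 1,000,000 bytes = 3,614,785,000,000 bytes
1 MiB = 1,048,576 bytes
3,614,785,000,000 / 1,048,576 = 3,447,327.614 MiB

3,447,327.614 MiB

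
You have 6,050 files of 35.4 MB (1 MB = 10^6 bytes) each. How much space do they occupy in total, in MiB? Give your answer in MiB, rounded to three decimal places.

Total = 6,050 × 35.4 MB = 214,170 MB
= 214,170 × 1,000,000 bytes = 214,170,000,000 bytes
1 MiB = 1,048,576 bytes
214,170,000,000 / 1,048,576 = 204,248.428 MiB

204,248.428 MiB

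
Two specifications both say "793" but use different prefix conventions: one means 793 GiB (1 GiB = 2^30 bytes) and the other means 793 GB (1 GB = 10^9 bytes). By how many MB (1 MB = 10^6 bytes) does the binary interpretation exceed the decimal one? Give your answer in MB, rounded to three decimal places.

58,477.266 MB

793 GiB = 793 × 1,073,741,824 = 851,477,266,432 bytes
793 GB = 793 × 1,000,000,000 = 793,000,000,000 bytes
difference = 58,477,266,432 bytes
58,477,266,432 / 1,000,000 = 58,477.266 MB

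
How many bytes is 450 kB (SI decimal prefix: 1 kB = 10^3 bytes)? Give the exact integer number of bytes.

450 × 1,000 = 450,000 bytes  (1 kB = 10^3 bytes)

450,000 bytes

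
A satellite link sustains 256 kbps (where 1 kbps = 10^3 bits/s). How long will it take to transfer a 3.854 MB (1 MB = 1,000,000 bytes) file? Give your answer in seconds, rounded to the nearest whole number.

3.854 MB = 3,854,000 bytes = 30,832,000 bits
256 kbps = 256,000 bits/s
time = 30,832,000 / 256,000 = 120 s

120 seconds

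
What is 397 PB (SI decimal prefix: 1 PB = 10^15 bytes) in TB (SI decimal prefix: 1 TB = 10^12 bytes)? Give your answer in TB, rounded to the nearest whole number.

397 PB = 397 × 10^15 bytes = 397,000,000,000,000,000 bytes
1 TB = 1,000,000,000,000 bytes
397,000,000,000,000,000 / 1,000,000,000,000 = 397,000 TB

397,000 TB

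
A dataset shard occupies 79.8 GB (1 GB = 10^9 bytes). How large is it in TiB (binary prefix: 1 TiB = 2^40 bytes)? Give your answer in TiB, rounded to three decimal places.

79.8 GB × 1,000,000,000 bytes/GB = 79,800,000,000 bytes
1 TiB = 1,099,511,627,776 bytes
79,800,000,000 / 1,099,511,627,776 = 0.073 TiB

0.073 TiB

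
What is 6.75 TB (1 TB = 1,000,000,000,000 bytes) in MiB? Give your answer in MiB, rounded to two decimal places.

6.75 TB × 1,000,000,000,000 bytes/TB = 6,750,000,000,000 bytes
1 MiB = 1,048,576 bytes
6,750,000,000,000 / 1,048,576 = 6,437,301.64 MiB

6,437,301.64 MiB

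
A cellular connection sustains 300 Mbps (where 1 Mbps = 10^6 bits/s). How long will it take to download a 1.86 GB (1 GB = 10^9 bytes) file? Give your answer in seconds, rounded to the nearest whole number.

50 seconds

1.86 GB = 1,860,000,000 bytes = 14,880,000,000 bits
300 Mbps = 300,000,000 bits/s
time = 14,880,000,000 / 300,000,000 = 50 s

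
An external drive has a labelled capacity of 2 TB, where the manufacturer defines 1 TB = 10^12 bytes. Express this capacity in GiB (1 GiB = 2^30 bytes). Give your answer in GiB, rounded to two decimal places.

1,862.65 GiB

2 TB × 1,000,000,000,000 bytes/TB = 2,000,000,000,000 bytes
1 GiB = 1,073,741,824 bytes
2,000,000,000,000 / 1,073,741,824 = 1,862.65 GiB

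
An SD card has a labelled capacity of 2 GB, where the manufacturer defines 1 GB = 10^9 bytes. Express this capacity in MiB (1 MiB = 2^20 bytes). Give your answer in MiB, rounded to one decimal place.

1,907.3 MiB

2 GB = 2 × 10^9 bytes = 2,000,000,000 bytes
1 MiB = 2^20 bytes = 1,048,576 bytes
2,000,000,000 / 1,048,576 = 1,907.3 MiB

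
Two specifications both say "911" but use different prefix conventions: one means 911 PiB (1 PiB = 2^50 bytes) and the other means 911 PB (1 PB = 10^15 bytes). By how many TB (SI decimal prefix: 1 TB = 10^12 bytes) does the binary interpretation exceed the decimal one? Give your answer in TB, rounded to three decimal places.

114,694.815 TB

911 PiB = 911 × 1,125,899,906,842,624 = 1,025,694,815,133,630,464 bytes
911 PB = 911 × 1,000,000,000,000,000 = 911,000,000,000,000,000 bytes
difference = 114,694,815,133,630,464 bytes
114,694,815,133,630,464 / 1,000,000,000,000 = 114,694.815 TB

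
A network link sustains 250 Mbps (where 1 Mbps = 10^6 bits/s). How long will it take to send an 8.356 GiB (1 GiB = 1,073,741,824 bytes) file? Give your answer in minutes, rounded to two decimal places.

8.356 GiB = 8,972,186,681.344 bytes = 71,777,493,450.752 bits
250 Mbps = 250,000,000 bits/s
time = 71,777,493,450.752 / 250,000,000 = 287.110 s
287.110 s / 60 = 4.79 minutes

4.79 minutes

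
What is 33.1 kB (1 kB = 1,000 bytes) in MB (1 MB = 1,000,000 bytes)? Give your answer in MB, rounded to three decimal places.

33.1 kB × 1,000 bytes/kB = 33,100 bytes
1 MB = 10^6 bytes = 1,000,000 bytes
33,100 / 1,000,000 = 0.033 MB

0.033 MB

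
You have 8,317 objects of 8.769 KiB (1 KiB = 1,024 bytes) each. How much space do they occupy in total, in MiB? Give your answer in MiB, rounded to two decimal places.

71.22 MiB

Total = 8,317 × 8.769 KiB = 72931.773 KiB
= 72931.773 × 1,024 bytes = 74,682,135.552 bytes
1 MiB = 1,048,576 bytes
74,682,135.552 / 1,048,576 = 71.22 MiB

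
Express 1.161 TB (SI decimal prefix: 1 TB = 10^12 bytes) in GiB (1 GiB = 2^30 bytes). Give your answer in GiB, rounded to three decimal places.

1.161 TB = 1.161 × 10^12 bytes = 1,161,000,000,000 bytes
1 GiB = 2^30 bytes = 1,073,741,824 bytes
1,161,000,000,000 / 1,073,741,824 = 1,081.266 GiB

1,081.266 GiB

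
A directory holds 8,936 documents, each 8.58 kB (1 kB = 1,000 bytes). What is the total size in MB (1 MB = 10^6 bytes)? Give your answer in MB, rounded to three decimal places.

76.671 MB

Total = 8,936 × 8.58 kB = 76670.88 kB
= 76670.88 × 1,000 bytes = 76,670,880 bytes
1 MB = 1,000,000 bytes
76,670,880 / 1,000,000 = 76.671 MB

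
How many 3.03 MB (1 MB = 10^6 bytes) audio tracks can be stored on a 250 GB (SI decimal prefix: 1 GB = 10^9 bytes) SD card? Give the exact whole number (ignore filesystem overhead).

Capacity: 250 GB = 250,000,000,000 bytes
Per item: 3.03 MB = 3,030,000 bytes
⌊250,000,000,000 / 3,030,000⌋ = 82,508

82,508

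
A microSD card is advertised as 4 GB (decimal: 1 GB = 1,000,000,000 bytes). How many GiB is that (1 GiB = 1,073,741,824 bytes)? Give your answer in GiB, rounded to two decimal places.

3.73 GiB

4 GB × 1,000,000,000 bytes/GB = 4,000,000,000 bytes
1 GiB = 2^30 bytes = 1,073,741,824 bytes
4,000,000,000 / 1,073,741,824 = 3.73 GiB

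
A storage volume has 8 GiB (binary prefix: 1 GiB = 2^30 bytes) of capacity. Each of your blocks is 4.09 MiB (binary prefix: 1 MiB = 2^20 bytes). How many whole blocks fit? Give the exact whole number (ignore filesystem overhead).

2,002

Capacity: 8 GiB = 8,589,934,592 bytes
Per item: 4.09 MiB = 4,288,675.84 bytes
⌊8,589,934,592 / 4,288,675.84⌋ = 2,002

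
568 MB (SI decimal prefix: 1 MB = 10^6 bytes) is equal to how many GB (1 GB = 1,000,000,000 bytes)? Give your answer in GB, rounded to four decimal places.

568 MB = 568 × 10^6 bytes = 568,000,000 bytes
1 GB = 1,000,000,000 bytes
568,000,000 / 1,000,000,000 = 0.5680 GB

0.5680 GB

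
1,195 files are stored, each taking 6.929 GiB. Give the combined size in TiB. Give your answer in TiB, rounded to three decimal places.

8.086 TiB

Total = 1,195 × 6.929 GiB = 8280.155 GiB
= 8280.155 × 1,073,741,824 bytes = 8,890,748,732,702.72 bytes
1 TiB = 1,099,511,627,776 bytes
8,890,748,732,702.72 / 1,099,511,627,776 = 8.086 TiB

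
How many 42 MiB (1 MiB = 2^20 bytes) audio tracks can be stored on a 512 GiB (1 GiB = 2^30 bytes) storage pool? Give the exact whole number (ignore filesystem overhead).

12,483

Capacity: 512 GiB = 549,755,813,888 bytes
Per item: 42 MiB = 44,040,192 bytes
⌊549,755,813,888 / 44,040,192⌋ = 12,483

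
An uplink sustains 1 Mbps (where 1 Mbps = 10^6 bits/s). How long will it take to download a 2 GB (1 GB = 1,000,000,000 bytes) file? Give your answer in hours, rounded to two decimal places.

2 GB = 2,000,000,000 bytes = 16,000,000,000 bits
1 Mbps = 1,000,000 bits/s
time = 16,000,000,000 / 1,000,000 = 16,000.0000 s
16,000.0000 s / 3600 = 4.44 hours

4.44 hours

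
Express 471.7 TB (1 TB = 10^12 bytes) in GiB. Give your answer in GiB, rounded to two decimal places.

471.7 TB = 471.7 × 10^12 bytes = 471,700,000,000,000 bytes
1 GiB = 2^30 bytes = 1,073,741,824 bytes
471,700,000,000,000 / 1,073,741,824 = 439,304.86 GiB

439,304.86 GiB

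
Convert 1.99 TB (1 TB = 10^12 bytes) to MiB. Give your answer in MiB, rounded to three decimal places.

1,897,811.890 MiB

1.99 TB = 1.99 × 10^12 bytes = 1,990,000,000,000 bytes
1 MiB = 1,048,576 bytes
1,990,000,000,000 / 1,048,576 = 1,897,811.890 MiB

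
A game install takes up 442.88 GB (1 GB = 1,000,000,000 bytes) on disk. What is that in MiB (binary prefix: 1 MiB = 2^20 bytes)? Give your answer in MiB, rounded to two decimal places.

442.88 GB = 442.88 × 10^9 bytes = 442,880,000,000 bytes
1 MiB = 1,048,576 bytes
442,880,000,000 / 1,048,576 = 422,363.28 MiB

422,363.28 MiB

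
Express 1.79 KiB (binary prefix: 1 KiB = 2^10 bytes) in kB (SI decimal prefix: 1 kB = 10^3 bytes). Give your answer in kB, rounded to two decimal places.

1.83 kB

1.79 KiB × 1,024 bytes/KiB = 1,832.96 bytes
1 kB = 10^3 bytes = 1,000 bytes
1,832.96 / 1,000 = 1.83 kB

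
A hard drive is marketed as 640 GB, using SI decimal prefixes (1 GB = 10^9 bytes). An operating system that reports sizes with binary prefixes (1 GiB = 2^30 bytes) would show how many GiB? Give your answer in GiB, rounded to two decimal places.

596.05 GiB

640 GB × 1,000,000,000 bytes/GB = 640,000,000,000 bytes
1 GiB = 1,073,741,824 bytes
640,000,000,000 / 1,073,741,824 = 596.05 GiB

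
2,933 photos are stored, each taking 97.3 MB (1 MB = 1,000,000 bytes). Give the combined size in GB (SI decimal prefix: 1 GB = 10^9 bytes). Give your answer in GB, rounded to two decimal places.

Total = 2,933 × 97.3 MB = 285380.9 MB
= 285380.9 × 1,000,000 bytes = 285,380,900,000 bytes
1 GB = 1,000,000,000 bytes
285,380,900,000 / 1,000,000,000 = 285.38 GB

285.38 GB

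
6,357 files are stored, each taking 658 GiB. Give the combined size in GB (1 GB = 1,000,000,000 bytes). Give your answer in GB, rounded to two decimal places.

4,491,361.12 GB

Total = 6,357 × 658 GiB = 4,182,906 GiB
= 4,182,906 × 1,073,741,824 bytes = 4,491,361,118,060,544 bytes
1 GB = 1,000,000,000 bytes
4,491,361,118,060,544 / 1,000,000,000 = 4,491,361.12 GB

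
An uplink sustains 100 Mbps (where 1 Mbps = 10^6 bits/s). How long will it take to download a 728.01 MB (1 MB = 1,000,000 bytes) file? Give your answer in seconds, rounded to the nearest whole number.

728.01 MB = 728,010,000 bytes = 5,824,080,000 bits
100 Mbps = 100,000,000 bits/s
time = 5,824,080,000 / 100,000,000 = 58 s

58 seconds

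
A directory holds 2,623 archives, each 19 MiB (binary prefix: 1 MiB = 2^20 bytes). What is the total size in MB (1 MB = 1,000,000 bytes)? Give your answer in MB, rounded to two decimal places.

52,257.88 MB

Total = 2,623 × 19 MiB = 49,837 MiB
= 49,837 × 1,048,576 bytes = 52,257,882,112 bytes
1 MB = 1,000,000 bytes
52,257,882,112 / 1,000,000 = 52,257.88 MB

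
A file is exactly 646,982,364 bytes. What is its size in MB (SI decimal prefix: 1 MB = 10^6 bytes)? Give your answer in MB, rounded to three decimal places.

646.982 MB

646,982,364 bytes given.
1 MB = 10^6 bytes = 1,000,000 bytes
646,982,364 / 1,000,000 = 646.982 MB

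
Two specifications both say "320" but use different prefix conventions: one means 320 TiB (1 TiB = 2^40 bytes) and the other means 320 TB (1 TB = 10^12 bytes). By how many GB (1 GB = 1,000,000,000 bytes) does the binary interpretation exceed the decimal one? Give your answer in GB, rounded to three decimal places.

320 TiB = 320 × 1,099,511,627,776 = 351,843,720,888,320 bytes
320 TB = 320 × 1,000,000,000,000 = 320,000,000,000,000 bytes
difference = 31,843,720,888,320 bytes
31,843,720,888,320 / 1,000,000,000 = 31,843.721 GB

31,843.721 GB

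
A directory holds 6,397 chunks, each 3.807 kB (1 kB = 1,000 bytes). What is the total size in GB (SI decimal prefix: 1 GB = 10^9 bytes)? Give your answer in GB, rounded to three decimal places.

0.024 GB

Total = 6,397 × 3.807 kB = 24353.379 kB
= 24353.379 × 1,000 bytes = 24,353,379 bytes
1 GB = 1,000,000,000 bytes
24,353,379 / 1,000,000,000 = 0.024 GB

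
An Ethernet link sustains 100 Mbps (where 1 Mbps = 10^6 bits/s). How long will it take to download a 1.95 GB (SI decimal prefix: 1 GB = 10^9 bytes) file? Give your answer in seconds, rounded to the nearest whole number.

156 seconds

1.95 GB = 1,950,000,000 bytes = 15,600,000,000 bits
100 Mbps = 100,000,000 bits/s
time = 15,600,000,000 / 100,000,000 = 156 s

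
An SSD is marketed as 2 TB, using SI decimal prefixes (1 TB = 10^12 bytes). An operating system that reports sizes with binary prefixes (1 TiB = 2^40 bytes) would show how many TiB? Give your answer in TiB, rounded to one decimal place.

1.8 TiB

2 TB = 2 × 10^12 bytes = 2,000,000,000,000 bytes
1 TiB = 2^40 bytes = 1,099,511,627,776 bytes
2,000,000,000,000 / 1,099,511,627,776 = 1.8 TiB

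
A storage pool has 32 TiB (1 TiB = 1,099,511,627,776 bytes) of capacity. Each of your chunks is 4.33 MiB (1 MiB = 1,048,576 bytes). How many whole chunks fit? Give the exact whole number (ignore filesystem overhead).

7,749,291

Capacity: 32 TiB = 35,184,372,088,832 bytes
Per item: 4.33 MiB = 4,540,334.08 bytes
⌊35,184,372,088,832 / 4,540,334.08⌋ = 7,749,291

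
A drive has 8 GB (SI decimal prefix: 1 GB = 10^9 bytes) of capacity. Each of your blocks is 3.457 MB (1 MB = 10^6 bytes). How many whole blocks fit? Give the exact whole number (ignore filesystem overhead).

2,314

Capacity: 8 GB = 8,000,000,000 bytes
Per item: 3.457 MB = 3,457,000 bytes
⌊8,000,000,000 / 3,457,000⌋ = 2,314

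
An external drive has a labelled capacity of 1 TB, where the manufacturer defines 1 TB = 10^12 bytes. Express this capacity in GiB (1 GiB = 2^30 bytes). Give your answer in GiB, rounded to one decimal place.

931.3 GiB

1 TB = 1 × 10^12 bytes = 1,000,000,000,000 bytes
1 GiB = 2^30 bytes = 1,073,741,824 bytes
1,000,000,000,000 / 1,073,741,824 = 931.3 GiB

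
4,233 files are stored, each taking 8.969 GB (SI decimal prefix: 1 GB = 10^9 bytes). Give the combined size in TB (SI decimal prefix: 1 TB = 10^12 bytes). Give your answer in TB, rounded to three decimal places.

37.966 TB

Total = 4,233 × 8.969 GB = 37965.777 GB
= 37965.777 × 1,000,000,000 bytes = 37,965,777,000,000 bytes
1 TB = 1,000,000,000,000 bytes
37,965,777,000,000 / 1,000,000,000,000 = 37.966 TB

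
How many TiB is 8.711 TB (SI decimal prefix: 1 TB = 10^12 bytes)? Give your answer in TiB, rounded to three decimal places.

8.711 TB = 8.711 × 10^12 bytes = 8,711,000,000,000 bytes
1 TiB = 1,099,511,627,776 bytes
8,711,000,000,000 / 1,099,511,627,776 = 7.923 TiB

7.923 TiB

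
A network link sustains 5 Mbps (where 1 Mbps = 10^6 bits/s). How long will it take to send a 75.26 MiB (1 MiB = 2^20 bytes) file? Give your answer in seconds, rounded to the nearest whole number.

75.26 MiB = 78,915,829.76 bytes = 631,326,638.08 bits
5 Mbps = 5,000,000 bits/s
time = 631,326,638.08 / 5,000,000 = 126 s

126 seconds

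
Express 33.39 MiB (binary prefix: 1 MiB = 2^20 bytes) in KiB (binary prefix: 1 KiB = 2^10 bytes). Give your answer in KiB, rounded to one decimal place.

33.39 MiB = 33.39 × 2^20 bytes = 35,011,952.64 bytes
1 KiB = 1,024 bytes
35,011,952.64 / 1,024 = 34,191.4 KiB

34,191.4 KiB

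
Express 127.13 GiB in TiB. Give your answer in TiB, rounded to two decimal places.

127.13 GiB = 127.13 × 2^30 bytes = 136,504,798,085.12 bytes
1 TiB = 2^40 bytes = 1,099,511,627,776 bytes
136,504,798,085.12 / 1,099,511,627,776 = 0.12 TiB

0.12 TiB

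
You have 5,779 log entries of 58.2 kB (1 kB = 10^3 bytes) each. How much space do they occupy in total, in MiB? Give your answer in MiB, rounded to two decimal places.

Total = 5,779 × 58.2 kB = 336337.8 kB
= 336337.8 × 1,000 bytes = 336,337,800 bytes
1 MiB = 1,048,576 bytes
336,337,800 / 1,048,576 = 320.76 MiB

320.76 MiB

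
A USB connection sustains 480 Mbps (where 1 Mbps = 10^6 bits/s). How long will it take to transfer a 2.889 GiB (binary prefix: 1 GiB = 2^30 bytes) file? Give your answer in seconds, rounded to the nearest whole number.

52 seconds

2.889 GiB = 3,102,040,129.536 bytes = 24,816,321,036.288 bits
480 Mbps = 480,000,000 bits/s
time = 24,816,321,036.288 / 480,000,000 = 52 s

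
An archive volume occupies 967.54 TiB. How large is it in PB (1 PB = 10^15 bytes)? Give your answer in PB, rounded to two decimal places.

1.06 PB

967.54 TiB × 1,099,511,627,776 bytes/TiB = 1,063,821,480,338,391.04 bytes
1 PB = 1,000,000,000,000,000 bytes
1,063,821,480,338,391.04 / 1,000,000,000,000,000 = 1.06 PB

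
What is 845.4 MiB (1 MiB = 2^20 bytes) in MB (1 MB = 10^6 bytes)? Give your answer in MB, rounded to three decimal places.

886.466 MB

845.4 MiB × 1,048,576 bytes/MiB = 886,466,150.4 bytes
1 MB = 1,000,000 bytes
886,466,150.4 / 1,000,000 = 886.466 MB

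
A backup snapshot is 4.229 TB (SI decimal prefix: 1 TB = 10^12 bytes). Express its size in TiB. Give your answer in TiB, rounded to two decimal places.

3.85 TiB

4.229 TB = 4.229 × 10^12 bytes = 4,229,000,000,000 bytes
1 TiB = 1,099,511,627,776 bytes
4,229,000,000,000 / 1,099,511,627,776 = 3.85 TiB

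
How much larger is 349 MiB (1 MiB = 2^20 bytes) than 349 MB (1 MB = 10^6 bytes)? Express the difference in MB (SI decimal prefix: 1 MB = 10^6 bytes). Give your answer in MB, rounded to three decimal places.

349 MiB = 349 × 1,048,576 = 365,953,024 bytes
349 MB = 349 × 1,000,000 = 349,000,000 bytes
difference = 16,953,024 bytes
16,953,024 / 1,000,000 = 16.953 MB

16.953 MB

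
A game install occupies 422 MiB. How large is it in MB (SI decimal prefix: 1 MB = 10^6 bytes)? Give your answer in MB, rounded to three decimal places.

422 MiB = 422 × 2^20 bytes = 442,499,072 bytes
1 MB = 1,000,000 bytes
442,499,072 / 1,000,000 = 442.499 MB

442.499 MB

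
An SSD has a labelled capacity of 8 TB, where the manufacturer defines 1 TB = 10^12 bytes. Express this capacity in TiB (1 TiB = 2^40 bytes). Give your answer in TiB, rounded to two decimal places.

7.28 TiB

8 TB = 8 × 10^12 bytes = 8,000,000,000,000 bytes
1 TiB = 1,099,511,627,776 bytes
8,000,000,000,000 / 1,099,511,627,776 = 7.28 TiB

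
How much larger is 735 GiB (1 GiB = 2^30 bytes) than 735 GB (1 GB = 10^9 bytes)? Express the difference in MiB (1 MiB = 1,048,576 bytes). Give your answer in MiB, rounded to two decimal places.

51,689.38 MiB

735 GiB = 735 × 1,073,741,824 = 789,200,240,640 bytes
735 GB = 735 × 1,000,000,000 = 735,000,000,000 bytes
difference = 54,200,240,640 bytes
54,200,240,640 / 1,048,576 = 51,689.38 MiB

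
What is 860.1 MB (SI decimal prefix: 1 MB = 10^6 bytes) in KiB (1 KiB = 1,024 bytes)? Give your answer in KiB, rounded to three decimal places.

860.1 MB = 860.1 × 10^6 bytes = 860,100,000 bytes
1 KiB = 2^10 bytes = 1,024 bytes
860,100,000 / 1,024 = 839,941.406 KiB

839,941.406 KiB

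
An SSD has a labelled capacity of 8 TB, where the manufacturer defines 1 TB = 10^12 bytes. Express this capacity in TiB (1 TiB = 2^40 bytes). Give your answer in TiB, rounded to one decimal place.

7.3 TiB

8 TB = 8 × 10^12 bytes = 8,000,000,000,000 bytes
1 TiB = 2^40 bytes = 1,099,511,627,776 bytes
8,000,000,000,000 / 1,099,511,627,776 = 7.3 TiB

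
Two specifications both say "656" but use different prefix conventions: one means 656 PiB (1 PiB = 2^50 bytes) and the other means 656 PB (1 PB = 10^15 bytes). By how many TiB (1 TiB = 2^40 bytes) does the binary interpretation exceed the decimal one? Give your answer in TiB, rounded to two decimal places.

656 PiB = 656 × 1,125,899,906,842,624 = 738,590,338,888,761,344 bytes
656 PB = 656 × 1,000,000,000,000,000 = 656,000,000,000,000,000 bytes
difference = 82,590,338,888,761,344 bytes
82,590,338,888,761,344 / 1,099,511,627,776 = 75,115.48 TiB

75,115.48 TiB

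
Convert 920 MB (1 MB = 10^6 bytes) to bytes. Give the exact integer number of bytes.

920,000,000 bytes

920 × 1,000,000 = 920,000,000 bytes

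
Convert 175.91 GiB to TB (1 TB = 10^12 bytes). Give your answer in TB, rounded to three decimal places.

0.189 TB

175.91 GiB × 1,073,741,824 bytes/GiB = 188,881,924,259.84 bytes
1 TB = 1,000,000,000,000 bytes
188,881,924,259.84 / 1,000,000,000,000 = 0.189 TB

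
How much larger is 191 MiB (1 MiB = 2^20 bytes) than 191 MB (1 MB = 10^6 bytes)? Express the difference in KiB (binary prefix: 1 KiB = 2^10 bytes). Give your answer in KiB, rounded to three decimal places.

9,060.563 KiB

191 MiB = 191 × 1,048,576 = 200,278,016 bytes
191 MB = 191 × 1,000,000 = 191,000,000 bytes
difference = 9,278,016 bytes
9,278,016 / 1,024 = 9,060.563 KiB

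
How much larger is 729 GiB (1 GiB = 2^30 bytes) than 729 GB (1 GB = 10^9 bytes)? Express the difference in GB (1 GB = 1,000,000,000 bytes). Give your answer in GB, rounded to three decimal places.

53.758 GB

729 GiB = 729 × 1,073,741,824 = 782,757,789,696 bytes
729 GB = 729 × 1,000,000,000 = 729,000,000,000 bytes
difference = 53,757,789,696 bytes
53,757,789,696 / 1,000,000,000 = 53.758 GB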